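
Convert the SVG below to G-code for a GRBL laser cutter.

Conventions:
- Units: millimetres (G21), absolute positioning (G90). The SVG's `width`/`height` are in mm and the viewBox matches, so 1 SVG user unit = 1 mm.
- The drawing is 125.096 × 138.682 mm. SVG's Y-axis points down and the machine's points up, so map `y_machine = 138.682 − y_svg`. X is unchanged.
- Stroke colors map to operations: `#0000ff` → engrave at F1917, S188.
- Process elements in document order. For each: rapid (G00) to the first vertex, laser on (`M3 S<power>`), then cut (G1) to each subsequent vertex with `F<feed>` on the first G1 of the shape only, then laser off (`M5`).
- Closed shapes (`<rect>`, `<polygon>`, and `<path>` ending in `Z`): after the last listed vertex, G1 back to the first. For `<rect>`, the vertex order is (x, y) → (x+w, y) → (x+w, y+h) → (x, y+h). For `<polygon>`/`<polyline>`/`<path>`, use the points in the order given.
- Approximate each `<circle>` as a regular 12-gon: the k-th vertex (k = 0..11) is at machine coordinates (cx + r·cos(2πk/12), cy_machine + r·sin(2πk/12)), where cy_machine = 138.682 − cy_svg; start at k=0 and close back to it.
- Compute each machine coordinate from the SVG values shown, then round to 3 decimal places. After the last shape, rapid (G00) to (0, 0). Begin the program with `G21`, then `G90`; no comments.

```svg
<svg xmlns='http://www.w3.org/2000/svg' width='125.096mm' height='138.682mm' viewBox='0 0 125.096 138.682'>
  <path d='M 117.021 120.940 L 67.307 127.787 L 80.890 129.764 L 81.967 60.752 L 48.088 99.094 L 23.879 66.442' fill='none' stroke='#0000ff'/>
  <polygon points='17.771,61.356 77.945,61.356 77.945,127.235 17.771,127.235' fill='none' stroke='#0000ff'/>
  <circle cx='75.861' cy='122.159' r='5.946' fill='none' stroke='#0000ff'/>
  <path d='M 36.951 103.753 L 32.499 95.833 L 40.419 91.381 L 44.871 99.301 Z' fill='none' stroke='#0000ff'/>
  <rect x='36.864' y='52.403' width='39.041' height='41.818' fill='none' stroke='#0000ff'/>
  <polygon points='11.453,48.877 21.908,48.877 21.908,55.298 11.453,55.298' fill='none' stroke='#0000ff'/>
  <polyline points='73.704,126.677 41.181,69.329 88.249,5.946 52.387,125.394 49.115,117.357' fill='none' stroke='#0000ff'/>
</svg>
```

G21
G90
G00 X117.021 Y17.742
M3 S188
G1 X67.307 Y10.895 F1917
G1 X80.890 Y8.918
G1 X81.967 Y77.930
G1 X48.088 Y39.588
G1 X23.879 Y72.240
M5
G00 X17.771 Y77.326
M3 S188
G1 X77.945 Y77.326 F1917
G1 X77.945 Y11.447
G1 X17.771 Y11.447
G1 X17.771 Y77.326
M5
G00 X81.807 Y16.523
M3 S188
G1 X81.010 Y19.496 F1917
G1 X78.834 Y21.672
G1 X75.861 Y22.469
G1 X72.888 Y21.672
G1 X70.712 Y19.496
G1 X69.915 Y16.523
G1 X70.712 Y13.550
G1 X72.888 Y11.374
G1 X75.861 Y10.577
G1 X78.834 Y11.374
G1 X81.010 Y13.550
G1 X81.807 Y16.523
M5
G00 X36.951 Y34.929
M3 S188
G1 X32.499 Y42.849 F1917
G1 X40.419 Y47.301
G1 X44.871 Y39.381
G1 X36.951 Y34.929
M5
G00 X36.864 Y86.279
M3 S188
G1 X75.905 Y86.279 F1917
G1 X75.905 Y44.461
G1 X36.864 Y44.461
G1 X36.864 Y86.279
M5
G00 X11.453 Y89.805
M3 S188
G1 X21.908 Y89.805 F1917
G1 X21.908 Y83.384
G1 X11.453 Y83.384
G1 X11.453 Y89.805
M5
G00 X73.704 Y12.005
M3 S188
G1 X41.181 Y69.353 F1917
G1 X88.249 Y132.736
G1 X52.387 Y13.288
G1 X49.115 Y21.325
M5
G00 X0.000 Y0.000

1 u = 1 mm; y_m = 138.682 − y.

[1] `<path>` open polyline, #0000ff→engrave S188 F1917: (117.021,17.742) → (67.307,10.895) → (80.890,8.918) → (81.967,77.930) → (48.088,39.588) → (23.879,72.240)

[2] `<polygon>` rectangle, #0000ff→engrave S188 F1917: (17.771,77.326) → (77.945,77.326) → (77.945,11.447) → (17.771,11.447) → (17.771,77.326) (closed)

[3] `<circle>` circle, #0000ff→engrave S188 F1917: (81.807,16.523) → (81.010,19.496) → (78.834,21.672) → (75.861,22.469) → (72.888,21.672) → (70.712,19.496) → (69.915,16.523) → (70.712,13.550) → (72.888,11.374) → (75.861,10.577) → (78.834,11.374) → (81.010,13.550) → (81.807,16.523) (closed)

[4] `<path>` regular polygon, #0000ff→engrave S188 F1917: (36.951,34.929) → (32.499,42.849) → (40.419,47.301) → (44.871,39.381) → (36.951,34.929) (closed)

[5] `<rect>` rectangle, #0000ff→engrave S188 F1917: (36.864,86.279) → (75.905,86.279) → (75.905,44.461) → (36.864,44.461) → (36.864,86.279) (closed)

[6] `<polygon>` rectangle, #0000ff→engrave S188 F1917: (11.453,89.805) → (21.908,89.805) → (21.908,83.384) → (11.453,83.384) → (11.453,89.805) (closed)

[7] `<polyline>` open polyline, #0000ff→engrave S188 F1917: (73.704,12.005) → (41.181,69.353) → (88.249,132.736) → (52.387,13.288) → (49.115,21.325)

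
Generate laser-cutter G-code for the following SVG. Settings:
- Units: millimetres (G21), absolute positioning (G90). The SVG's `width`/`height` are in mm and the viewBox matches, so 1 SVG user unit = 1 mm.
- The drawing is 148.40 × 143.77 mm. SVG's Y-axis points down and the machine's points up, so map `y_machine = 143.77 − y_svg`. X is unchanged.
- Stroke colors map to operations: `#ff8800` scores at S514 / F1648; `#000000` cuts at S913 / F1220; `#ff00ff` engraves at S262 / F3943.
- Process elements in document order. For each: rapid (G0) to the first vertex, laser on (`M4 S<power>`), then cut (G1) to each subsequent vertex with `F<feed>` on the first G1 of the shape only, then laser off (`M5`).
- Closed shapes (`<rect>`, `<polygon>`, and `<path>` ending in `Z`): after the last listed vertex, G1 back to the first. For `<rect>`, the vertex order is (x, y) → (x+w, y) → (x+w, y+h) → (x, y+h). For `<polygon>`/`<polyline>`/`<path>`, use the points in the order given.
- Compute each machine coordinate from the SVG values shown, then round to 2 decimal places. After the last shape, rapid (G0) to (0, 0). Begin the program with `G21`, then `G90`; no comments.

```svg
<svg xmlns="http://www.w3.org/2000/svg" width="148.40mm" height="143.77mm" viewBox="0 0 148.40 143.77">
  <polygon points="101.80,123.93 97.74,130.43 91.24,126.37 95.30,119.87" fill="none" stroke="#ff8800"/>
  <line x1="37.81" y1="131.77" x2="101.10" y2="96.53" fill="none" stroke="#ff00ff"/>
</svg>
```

Since the viewBox matches the mm dimensions, user units are millimetres directly. The only transform is the Y-flip y_m = 143.77 − y_svg.

Shape 1 is a regular polygon drawn with `<polygon>`. Its stroke #ff8800 means score at S514, F1648. After flipping Y the toolpath is (101.80,19.84) → (97.74,13.34) → (91.24,17.40) → (95.30,23.90) → (101.80,19.84), returning to the start.

Shape 2 is a line segment drawn with `<line>`. Its stroke #ff00ff means engrave at S262, F3943. After flipping Y the toolpath is (37.81,12.00) → (101.10,47.24).

G21
G90
G0 X101.80 Y19.84
M4 S514
G1 X97.74 Y13.34 F1648
G1 X91.24 Y17.40
G1 X95.30 Y23.90
G1 X101.80 Y19.84
M5
G0 X37.81 Y12.00
M4 S262
G1 X101.10 Y47.24 F3943
M5
G0 X0.00 Y0.00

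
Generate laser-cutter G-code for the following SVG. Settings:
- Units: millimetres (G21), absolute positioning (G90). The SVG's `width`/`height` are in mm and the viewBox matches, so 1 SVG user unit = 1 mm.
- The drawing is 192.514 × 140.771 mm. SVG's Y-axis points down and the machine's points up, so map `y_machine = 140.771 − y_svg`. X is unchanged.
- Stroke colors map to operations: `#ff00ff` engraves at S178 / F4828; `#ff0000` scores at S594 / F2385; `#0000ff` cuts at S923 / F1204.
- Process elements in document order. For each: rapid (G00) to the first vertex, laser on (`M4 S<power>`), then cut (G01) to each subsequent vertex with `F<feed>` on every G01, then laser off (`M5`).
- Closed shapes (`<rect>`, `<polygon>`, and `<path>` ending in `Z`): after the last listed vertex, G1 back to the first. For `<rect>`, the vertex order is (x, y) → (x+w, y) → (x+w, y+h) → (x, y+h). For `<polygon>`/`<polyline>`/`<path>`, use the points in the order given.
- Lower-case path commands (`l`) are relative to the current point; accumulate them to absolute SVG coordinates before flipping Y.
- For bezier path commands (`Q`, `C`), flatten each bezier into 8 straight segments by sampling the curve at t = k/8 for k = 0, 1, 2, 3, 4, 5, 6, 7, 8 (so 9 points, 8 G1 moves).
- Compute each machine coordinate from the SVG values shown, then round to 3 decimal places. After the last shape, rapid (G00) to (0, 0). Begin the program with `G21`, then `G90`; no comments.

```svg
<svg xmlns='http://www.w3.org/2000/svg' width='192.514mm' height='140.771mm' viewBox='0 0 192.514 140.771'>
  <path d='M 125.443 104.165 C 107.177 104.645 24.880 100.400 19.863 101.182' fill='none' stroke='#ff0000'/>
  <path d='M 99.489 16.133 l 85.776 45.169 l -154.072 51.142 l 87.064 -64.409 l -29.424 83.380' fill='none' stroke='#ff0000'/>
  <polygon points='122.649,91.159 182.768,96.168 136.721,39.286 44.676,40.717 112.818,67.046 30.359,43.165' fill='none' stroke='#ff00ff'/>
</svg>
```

G21
G90
G00 X125.443 Y36.606
M4 S594
G01 X115.868 Y36.628 F2385
G01 X101.946 Y36.980 F2385
G01 X85.333 Y37.545 F2385
G01 X67.685 Y38.211 F2385
G01 X50.658 Y38.862 F2385
G01 X35.908 Y39.385 F2385
G01 X25.091 Y39.666 F2385
G01 X19.863 Y39.589 F2385
M5
G00 X99.489 Y124.638
M4 S594
G01 X185.265 Y79.469 F2385
G01 X31.193 Y28.327 F2385
G01 X118.257 Y92.736 F2385
G01 X88.833 Y9.356 F2385
M5
G00 X122.649 Y49.612
M4 S178
G01 X182.768 Y44.603 F4828
G01 X136.721 Y101.485 F4828
G01 X44.676 Y100.054 F4828
G01 X112.818 Y73.725 F4828
G01 X30.359 Y97.606 F4828
G01 X122.649 Y49.612 F4828
M5
G00 X0.000 Y0.000

Since the viewBox matches the mm dimensions, user units are millimetres directly. The only transform is the Y-flip y_m = 140.771 − y_svg.

Shape 1 is a cubic bezier drawn with `<path>`. Its stroke #ff0000 means score at S594, F2385. After flipping Y the toolpath is (125.443,36.606) → (115.868,36.628) → (101.946,36.980) → (85.333,37.545) → (67.685,38.211) → (50.658,38.862) → (35.908,39.385) → (25.091,39.666) → (19.863,39.589).

Shape 2 is a open polyline drawn with `<path>`. Its stroke #ff0000 means score at S594, F2385. After flipping Y the toolpath is (99.489,124.638) → (185.265,79.469) → (31.193,28.327) → (118.257,92.736) → (88.833,9.356).

Shape 3 is a closed polygon drawn with `<polygon>`. Its stroke #ff00ff means engrave at S178, F4828. After flipping Y the toolpath is (122.649,49.612) → (182.768,44.603) → (136.721,101.485) → (44.676,100.054) → (112.818,73.725) → (30.359,97.606) → (122.649,49.612), returning to the start.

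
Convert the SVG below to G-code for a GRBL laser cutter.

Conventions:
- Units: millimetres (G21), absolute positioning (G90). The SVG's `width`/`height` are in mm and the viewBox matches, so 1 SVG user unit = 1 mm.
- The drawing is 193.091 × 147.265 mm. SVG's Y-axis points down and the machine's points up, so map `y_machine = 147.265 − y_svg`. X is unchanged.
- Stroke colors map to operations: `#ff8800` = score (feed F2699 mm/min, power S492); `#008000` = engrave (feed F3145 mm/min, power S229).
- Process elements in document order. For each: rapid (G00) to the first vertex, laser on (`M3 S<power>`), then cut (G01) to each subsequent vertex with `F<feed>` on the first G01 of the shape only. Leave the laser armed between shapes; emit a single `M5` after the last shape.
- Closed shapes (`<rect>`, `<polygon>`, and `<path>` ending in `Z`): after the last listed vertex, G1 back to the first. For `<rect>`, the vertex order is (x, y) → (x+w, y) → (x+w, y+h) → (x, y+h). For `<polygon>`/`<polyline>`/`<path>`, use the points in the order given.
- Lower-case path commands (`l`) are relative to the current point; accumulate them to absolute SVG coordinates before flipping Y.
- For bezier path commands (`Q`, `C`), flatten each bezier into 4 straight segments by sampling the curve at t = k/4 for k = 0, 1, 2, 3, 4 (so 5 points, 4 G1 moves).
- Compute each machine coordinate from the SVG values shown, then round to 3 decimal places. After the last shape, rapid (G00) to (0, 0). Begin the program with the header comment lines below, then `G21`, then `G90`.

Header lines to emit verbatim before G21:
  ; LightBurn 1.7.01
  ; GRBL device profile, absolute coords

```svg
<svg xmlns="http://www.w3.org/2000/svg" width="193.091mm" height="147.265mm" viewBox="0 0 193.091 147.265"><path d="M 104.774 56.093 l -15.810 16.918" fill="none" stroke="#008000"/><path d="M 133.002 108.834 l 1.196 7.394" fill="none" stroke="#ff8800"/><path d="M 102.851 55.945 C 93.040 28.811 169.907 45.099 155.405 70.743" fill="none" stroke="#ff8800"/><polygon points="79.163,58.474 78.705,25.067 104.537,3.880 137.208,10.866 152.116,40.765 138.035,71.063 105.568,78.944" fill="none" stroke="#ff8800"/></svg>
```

Since the viewBox matches the mm dimensions, user units are millimetres directly. The only transform is the Y-flip y_m = 147.265 − y_svg.

Shape 1 is a line segment drawn with `<path>`. Its stroke #008000 means engrave at S229, F3145. After flipping Y the toolpath is (104.774,91.172) → (88.964,74.254).

Shape 2 is a line segment drawn with `<path>`. Its stroke #ff8800 means score at S492, F2699. After flipping Y the toolpath is (133.002,38.431) → (134.198,31.037).

Shape 3 is a cubic bezier drawn with `<path>`. Its stroke #ff8800 means score at S492, F2699. After flipping Y the toolpath is (102.851,91.320) → (108.963,104.061) → (130.887,103.713) → (151.932,93.468) → (155.405,76.522).

Shape 4 is a regular polygon drawn with `<polygon>`. Its stroke #ff8800 means score at S492, F2699. After flipping Y the toolpath is (79.163,88.791) → (78.705,122.198) → (104.537,143.385) → (137.208,136.399) → (152.116,106.500) → (138.035,76.202) → (105.568,68.321) → (79.163,88.791), returning to the start.

; LightBurn 1.7.01
; GRBL device profile, absolute coords
G21
G90
G00 X104.774 Y91.172
M3 S229
G01 X88.964 Y74.254 F3145
G00 X133.002 Y38.431
M3 S492
G01 X134.198 Y31.037 F2699
G00 X102.851 Y91.320
M3 S492
G01 X108.963 Y104.061 F2699
G01 X130.887 Y103.713
G01 X151.932 Y93.468
G01 X155.405 Y76.522
G00 X79.163 Y88.791
M3 S492
G01 X78.705 Y122.198 F2699
G01 X104.537 Y143.385
G01 X137.208 Y136.399
G01 X152.116 Y106.500
G01 X138.035 Y76.202
G01 X105.568 Y68.321
G01 X79.163 Y88.791
M5
G00 X0.000 Y0.000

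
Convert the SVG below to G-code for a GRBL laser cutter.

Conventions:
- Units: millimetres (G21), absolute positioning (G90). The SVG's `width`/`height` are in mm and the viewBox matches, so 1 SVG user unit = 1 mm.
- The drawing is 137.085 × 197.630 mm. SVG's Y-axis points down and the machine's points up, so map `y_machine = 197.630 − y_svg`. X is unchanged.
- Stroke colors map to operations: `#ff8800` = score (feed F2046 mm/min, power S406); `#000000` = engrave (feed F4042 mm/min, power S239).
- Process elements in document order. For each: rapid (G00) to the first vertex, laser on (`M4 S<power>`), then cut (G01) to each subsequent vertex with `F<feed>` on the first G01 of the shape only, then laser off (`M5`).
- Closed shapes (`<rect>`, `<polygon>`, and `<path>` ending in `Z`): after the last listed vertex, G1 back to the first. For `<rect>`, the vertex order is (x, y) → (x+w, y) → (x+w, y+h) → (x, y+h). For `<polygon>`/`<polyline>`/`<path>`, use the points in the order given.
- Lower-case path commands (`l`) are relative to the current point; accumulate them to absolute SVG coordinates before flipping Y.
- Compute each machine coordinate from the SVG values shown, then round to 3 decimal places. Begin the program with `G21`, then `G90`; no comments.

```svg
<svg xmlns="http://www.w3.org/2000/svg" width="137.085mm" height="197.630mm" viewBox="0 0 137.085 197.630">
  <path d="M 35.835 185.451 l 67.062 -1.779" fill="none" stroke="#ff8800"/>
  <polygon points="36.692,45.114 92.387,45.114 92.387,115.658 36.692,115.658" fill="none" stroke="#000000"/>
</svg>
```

Since the viewBox matches the mm dimensions, user units are millimetres directly. The only transform is the Y-flip y_m = 197.630 − y_svg.

Shape 1 is a line segment drawn with `<path>`. Its stroke #ff8800 means score at S406, F2046. After flipping Y the toolpath is (35.835,12.179) → (102.897,13.958).

Shape 2 is a rectangle drawn with `<polygon>`. Its stroke #000000 means engrave at S239, F4042. After flipping Y the toolpath is (36.692,152.516) → (92.387,152.516) → (92.387,81.972) → (36.692,81.972) → (36.692,152.516), returning to the start.

G21
G90
G00 X35.835 Y12.179
M4 S406
G01 X102.897 Y13.958 F2046
M5
G00 X36.692 Y152.516
M4 S239
G01 X92.387 Y152.516 F4042
G01 X92.387 Y81.972
G01 X36.692 Y81.972
G01 X36.692 Y152.516
M5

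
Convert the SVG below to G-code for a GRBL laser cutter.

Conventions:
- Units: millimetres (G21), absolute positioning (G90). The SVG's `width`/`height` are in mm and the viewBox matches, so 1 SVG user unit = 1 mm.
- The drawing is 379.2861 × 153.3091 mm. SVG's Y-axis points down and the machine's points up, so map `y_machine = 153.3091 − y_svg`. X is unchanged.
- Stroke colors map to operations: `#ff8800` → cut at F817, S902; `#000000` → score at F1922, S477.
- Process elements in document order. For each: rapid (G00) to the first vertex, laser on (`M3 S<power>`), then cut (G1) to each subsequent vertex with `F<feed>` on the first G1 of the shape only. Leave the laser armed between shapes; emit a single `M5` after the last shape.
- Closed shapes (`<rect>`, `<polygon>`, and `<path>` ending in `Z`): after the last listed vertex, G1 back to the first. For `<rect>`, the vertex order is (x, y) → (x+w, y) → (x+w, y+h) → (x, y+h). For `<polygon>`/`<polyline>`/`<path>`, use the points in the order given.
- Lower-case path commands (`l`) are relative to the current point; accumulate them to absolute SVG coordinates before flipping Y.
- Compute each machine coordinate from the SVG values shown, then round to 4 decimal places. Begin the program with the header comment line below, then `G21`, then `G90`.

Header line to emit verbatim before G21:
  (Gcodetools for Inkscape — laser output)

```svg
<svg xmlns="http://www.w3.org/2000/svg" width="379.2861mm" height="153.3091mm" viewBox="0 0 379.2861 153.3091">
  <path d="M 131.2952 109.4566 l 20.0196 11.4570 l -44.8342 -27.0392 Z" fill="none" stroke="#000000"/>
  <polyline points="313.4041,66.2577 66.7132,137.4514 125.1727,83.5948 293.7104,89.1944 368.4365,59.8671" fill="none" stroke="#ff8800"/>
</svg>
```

1 u = 1 mm; y_m = 153.3091 − y.

[1] `<path>` closed polygon, #000000→score S477 F1922: (131.2952,43.8525) → (151.3148,32.3955) → (106.4806,59.4347) → (131.2952,43.8525) (closed)

[2] `<polyline>` open polyline, #ff8800→cut S902 F817: (313.4041,87.0514) → (66.7132,15.8577) → (125.1727,69.7143) → (293.7104,64.1147) → (368.4365,93.4420)

(Gcodetools for Inkscape — laser output)
G21
G90
G00 X131.2952 Y43.8525
M3 S477
G1 X151.3148 Y32.3955 F1922
G1 X106.4806 Y59.4347
G1 X131.2952 Y43.8525
G00 X313.4041 Y87.0514
M3 S902
G1 X66.7132 Y15.8577 F817
G1 X125.1727 Y69.7143
G1 X293.7104 Y64.1147
G1 X368.4365 Y93.4420
M5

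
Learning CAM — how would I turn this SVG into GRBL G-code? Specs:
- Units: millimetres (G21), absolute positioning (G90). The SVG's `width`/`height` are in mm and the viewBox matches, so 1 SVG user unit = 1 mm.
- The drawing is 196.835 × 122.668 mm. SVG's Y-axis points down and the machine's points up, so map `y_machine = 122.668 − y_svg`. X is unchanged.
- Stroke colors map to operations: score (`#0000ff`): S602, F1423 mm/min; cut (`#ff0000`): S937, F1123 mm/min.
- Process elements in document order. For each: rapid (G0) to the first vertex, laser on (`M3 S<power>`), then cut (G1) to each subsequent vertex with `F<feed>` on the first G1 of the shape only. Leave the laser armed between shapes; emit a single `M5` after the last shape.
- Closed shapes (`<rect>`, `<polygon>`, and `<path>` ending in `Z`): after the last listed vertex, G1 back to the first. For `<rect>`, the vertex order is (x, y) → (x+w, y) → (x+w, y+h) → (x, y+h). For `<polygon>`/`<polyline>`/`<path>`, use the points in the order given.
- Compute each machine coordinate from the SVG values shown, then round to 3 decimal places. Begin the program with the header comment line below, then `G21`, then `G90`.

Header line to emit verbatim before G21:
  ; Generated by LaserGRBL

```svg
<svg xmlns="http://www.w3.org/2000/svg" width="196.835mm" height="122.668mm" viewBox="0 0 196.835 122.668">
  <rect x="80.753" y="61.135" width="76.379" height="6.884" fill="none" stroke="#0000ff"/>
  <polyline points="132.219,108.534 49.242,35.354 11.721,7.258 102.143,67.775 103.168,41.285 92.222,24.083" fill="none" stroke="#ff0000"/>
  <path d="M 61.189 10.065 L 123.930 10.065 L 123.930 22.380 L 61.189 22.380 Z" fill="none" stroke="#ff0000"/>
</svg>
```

viewBox `0 0 196.835 122.668` with mm width/height → 1 unit = 1 mm. Flip: y_m = 122.668 − y_svg.

**Shape 1** — `<rect>` rectangle, stroke `#0000ff` → score (S602, F1423). Machine vertices: (80.753,61.533) → (157.132,61.533) → (157.132,54.649) → (80.753,54.649) → (80.753,61.533). Closed: final G1 returns to the first vertex.

**Shape 2** — `<polyline>` open polyline, stroke `#ff0000` → cut (S937, F1123). Machine vertices: (132.219,14.134) → (49.242,87.314) → (11.721,115.410) → (102.143,54.893) → (103.168,81.383) → (92.222,98.585). Open path.

**Shape 3** — `<path>` rectangle, stroke `#ff0000` → cut (S937, F1123). Machine vertices: (61.189,112.603) → (123.930,112.603) → (123.930,100.288) → (61.189,100.288) → (61.189,112.603). Closed: final G1 returns to the first vertex.

; Generated by LaserGRBL
G21
G90
G0 X80.753 Y61.533
M3 S602
G1 X157.132 Y61.533 F1423
G1 X157.132 Y54.649
G1 X80.753 Y54.649
G1 X80.753 Y61.533
G0 X132.219 Y14.134
M3 S937
G1 X49.242 Y87.314 F1123
G1 X11.721 Y115.410
G1 X102.143 Y54.893
G1 X103.168 Y81.383
G1 X92.222 Y98.585
G0 X61.189 Y112.603
M3 S937
G1 X123.930 Y112.603 F1123
G1 X123.930 Y100.288
G1 X61.189 Y100.288
G1 X61.189 Y112.603
M5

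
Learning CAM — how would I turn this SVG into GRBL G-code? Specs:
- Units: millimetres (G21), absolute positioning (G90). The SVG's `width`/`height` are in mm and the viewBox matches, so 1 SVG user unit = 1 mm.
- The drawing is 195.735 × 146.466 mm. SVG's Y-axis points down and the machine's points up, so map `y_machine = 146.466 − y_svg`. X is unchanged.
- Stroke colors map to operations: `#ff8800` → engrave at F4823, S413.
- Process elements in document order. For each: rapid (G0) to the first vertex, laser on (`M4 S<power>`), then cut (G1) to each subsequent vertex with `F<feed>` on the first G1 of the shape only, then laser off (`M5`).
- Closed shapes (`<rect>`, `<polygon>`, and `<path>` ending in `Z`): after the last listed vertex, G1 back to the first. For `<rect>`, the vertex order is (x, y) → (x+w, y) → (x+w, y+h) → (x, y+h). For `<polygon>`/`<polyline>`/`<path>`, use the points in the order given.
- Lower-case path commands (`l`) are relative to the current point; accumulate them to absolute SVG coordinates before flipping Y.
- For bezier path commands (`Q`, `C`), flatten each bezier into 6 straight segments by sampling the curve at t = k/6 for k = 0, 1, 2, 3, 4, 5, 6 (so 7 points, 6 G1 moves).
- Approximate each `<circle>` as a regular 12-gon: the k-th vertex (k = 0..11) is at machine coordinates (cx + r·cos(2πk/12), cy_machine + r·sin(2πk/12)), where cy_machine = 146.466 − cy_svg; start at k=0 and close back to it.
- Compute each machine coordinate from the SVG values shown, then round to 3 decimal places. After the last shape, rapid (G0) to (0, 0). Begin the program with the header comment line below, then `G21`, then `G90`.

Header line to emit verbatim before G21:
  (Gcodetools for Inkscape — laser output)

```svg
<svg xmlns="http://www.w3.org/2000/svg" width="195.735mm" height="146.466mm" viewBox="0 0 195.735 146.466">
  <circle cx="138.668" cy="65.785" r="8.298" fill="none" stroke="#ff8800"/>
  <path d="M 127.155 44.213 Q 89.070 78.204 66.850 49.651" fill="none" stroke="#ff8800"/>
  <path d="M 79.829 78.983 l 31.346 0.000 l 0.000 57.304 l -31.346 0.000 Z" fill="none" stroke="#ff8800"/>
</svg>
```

(Gcodetools for Inkscape — laser output)
G21
G90
G0 X146.966 Y80.681
M4 S413
G1 X145.854 Y84.830 F4823
G1 X142.817 Y87.867
G1 X138.668 Y88.979
G1 X134.519 Y87.867
G1 X131.482 Y84.830
G1 X130.370 Y80.681
G1 X131.482 Y76.532
G1 X134.519 Y73.495
G1 X138.668 Y72.383
G1 X142.817 Y73.495
G1 X145.854 Y76.532
G1 X146.966 Y80.681
M5
G0 X127.155 Y102.253
M4 S413
G1 X114.901 Y92.660 F4823
G1 X103.528 Y86.542
G1 X93.036 Y83.898
G1 X83.426 Y84.729
G1 X74.697 Y89.035
G1 X66.850 Y96.815
M5
G0 X79.829 Y67.483
M4 S413
G1 X111.175 Y67.483 F4823
G1 X111.175 Y10.179
G1 X79.829 Y10.179
G1 X79.829 Y67.483
M5
G0 X0.000 Y0.000

viewBox `0 0 195.735 146.466` with mm width/height → 1 unit = 1 mm. Flip: y_m = 146.466 − y_svg.

**Shape 1** — `<circle>` circle, stroke `#ff8800` → engrave (S413, F4823). Machine vertices: (146.966,80.681) → (145.854,84.830) → (142.817,87.867) → (138.668,88.979) → (134.519,87.867) → (131.482,84.830) → (130.370,80.681) → (131.482,76.532) → (134.519,73.495) → (138.668,72.383) → (142.817,73.495) → (145.854,76.532) → (146.966,80.681). Closed: final G1 returns to the first vertex.

**Shape 2** — `<path>` quadratic bezier, stroke `#ff8800` → engrave (S413, F4823). Control points (SVG): P0=(127.155,44.213), P1=(89.070,78.204), P2=(66.850,49.651); sampled at t=k/6. Machine vertices: (127.155,102.253) → (114.901,92.660) → (103.528,86.542) → (93.036,83.898) → (83.426,84.729) → (74.697,89.035) → (66.850,96.815). Open path.

**Shape 3** — `<path>` rectangle, stroke `#ff8800` → engrave (S413, F4823). Machine vertices: (79.829,67.483) → (111.175,67.483) → (111.175,10.179) → (79.829,10.179) → (79.829,67.483). Closed: final G1 returns to the first vertex.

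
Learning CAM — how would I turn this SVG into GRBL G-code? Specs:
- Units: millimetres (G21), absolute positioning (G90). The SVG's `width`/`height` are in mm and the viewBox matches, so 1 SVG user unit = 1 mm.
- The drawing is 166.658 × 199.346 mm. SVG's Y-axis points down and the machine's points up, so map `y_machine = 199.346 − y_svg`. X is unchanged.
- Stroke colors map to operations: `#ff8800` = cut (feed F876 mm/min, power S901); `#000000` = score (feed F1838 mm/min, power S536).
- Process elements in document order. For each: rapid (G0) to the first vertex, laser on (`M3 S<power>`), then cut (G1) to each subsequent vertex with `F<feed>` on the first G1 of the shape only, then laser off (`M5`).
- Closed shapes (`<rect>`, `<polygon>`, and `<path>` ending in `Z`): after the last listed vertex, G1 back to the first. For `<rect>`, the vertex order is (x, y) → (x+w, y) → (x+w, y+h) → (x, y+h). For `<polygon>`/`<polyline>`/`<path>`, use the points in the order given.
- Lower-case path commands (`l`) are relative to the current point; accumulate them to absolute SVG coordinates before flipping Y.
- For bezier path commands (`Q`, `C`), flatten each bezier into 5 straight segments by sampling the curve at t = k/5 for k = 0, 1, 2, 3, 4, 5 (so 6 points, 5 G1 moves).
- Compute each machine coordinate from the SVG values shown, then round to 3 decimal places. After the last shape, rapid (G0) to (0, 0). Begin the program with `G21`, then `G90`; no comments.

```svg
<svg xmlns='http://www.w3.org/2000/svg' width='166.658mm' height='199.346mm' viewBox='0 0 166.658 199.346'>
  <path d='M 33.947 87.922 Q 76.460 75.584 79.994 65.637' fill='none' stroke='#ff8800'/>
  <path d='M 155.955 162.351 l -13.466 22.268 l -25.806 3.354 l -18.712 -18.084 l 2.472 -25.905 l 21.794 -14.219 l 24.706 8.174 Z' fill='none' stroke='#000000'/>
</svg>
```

G21
G90
G0 X33.947 Y111.424
M3 S901
G1 X49.393 Y116.264 F876
G1 X61.721 Y120.912
G1 X70.930 Y125.369
G1 X77.021 Y129.635
G1 X79.994 Y133.709
M5
G0 X155.955 Y36.995
M3 S536
G1 X142.489 Y14.727 F1838
G1 X116.683 Y11.373
G1 X97.971 Y29.457
G1 X100.443 Y55.362
G1 X122.237 Y69.581
G1 X146.943 Y61.407
G1 X155.955 Y36.995
M5
G0 X0.000 Y0.000

1 u = 1 mm; y_m = 199.346 − y.

[1] `<path>` quadratic bezier, #ff8800→cut S901 F876: (33.947,111.424) → (49.393,116.264) → (61.721,120.912) → (70.930,125.369) → (77.021,129.635) → (79.994,133.709)

[2] `<path>` regular polygon, #000000→score S536 F1838: (155.955,36.995) → (142.489,14.727) → (116.683,11.373) → (97.971,29.457) → (100.443,55.362) → (122.237,69.581) → (146.943,61.407) → (155.955,36.995) (closed)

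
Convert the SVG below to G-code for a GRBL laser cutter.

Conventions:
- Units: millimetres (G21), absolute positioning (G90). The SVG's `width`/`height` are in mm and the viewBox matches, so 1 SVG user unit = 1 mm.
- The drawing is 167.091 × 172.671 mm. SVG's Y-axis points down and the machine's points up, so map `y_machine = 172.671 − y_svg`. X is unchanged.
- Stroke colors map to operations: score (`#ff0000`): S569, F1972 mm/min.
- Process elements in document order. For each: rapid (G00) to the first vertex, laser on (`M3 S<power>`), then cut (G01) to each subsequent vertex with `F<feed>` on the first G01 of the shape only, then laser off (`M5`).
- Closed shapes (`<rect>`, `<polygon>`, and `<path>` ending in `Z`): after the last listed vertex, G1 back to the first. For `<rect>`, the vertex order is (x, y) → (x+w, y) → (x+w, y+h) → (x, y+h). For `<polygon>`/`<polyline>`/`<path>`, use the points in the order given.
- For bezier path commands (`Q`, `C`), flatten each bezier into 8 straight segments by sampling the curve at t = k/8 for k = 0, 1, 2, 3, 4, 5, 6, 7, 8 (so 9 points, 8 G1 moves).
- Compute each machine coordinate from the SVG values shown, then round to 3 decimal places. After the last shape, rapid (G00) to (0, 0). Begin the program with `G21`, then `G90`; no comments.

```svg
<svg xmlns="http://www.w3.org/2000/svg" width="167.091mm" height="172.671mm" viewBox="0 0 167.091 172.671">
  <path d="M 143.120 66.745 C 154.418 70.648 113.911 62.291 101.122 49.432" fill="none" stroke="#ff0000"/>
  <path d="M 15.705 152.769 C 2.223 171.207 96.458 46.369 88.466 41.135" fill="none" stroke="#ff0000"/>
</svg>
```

G21
G90
G00 X143.120 Y105.926
M3 S569
G01 X145.084 Y105.022 F1972
G01 X143.123 Y105.176
G01 X138.169 Y106.298
G01 X131.154 Y108.297
G01 X123.010 Y111.081
G01 X114.668 Y114.560
G01 X107.062 Y118.643
G01 X101.122 Y123.239
M5
G00 X15.705 Y19.902
M3 S569
G01 X15.288 Y19.190 F1972
G01 X22.510 Y28.830
G01 X34.910 Y45.741
G01 X50.027 Y66.842
G01 X65.401 Y89.053
G01 X78.573 Y109.292
G01 X87.081 Y124.480
G01 X88.466 Y131.536
M5
G00 X0.000 Y0.000

Since the viewBox matches the mm dimensions, user units are millimetres directly. The only transform is the Y-flip y_m = 172.671 − y_svg.

Shape 1 is a cubic bezier drawn with `<path>`. Its stroke #ff0000 means score at S569, F1972. After flipping Y the toolpath is (143.120,105.926) → (145.084,105.022) → (143.123,105.176) → (138.169,106.298) → (131.154,108.297) → (123.010,111.081) → (114.668,114.560) → (107.062,118.643) → (101.122,123.239).

Shape 2 is a cubic bezier drawn with `<path>`. Its stroke #ff0000 means score at S569, F1972. After flipping Y the toolpath is (15.705,19.902) → (15.288,19.190) → (22.510,28.830) → (34.910,45.741) → (50.027,66.842) → (65.401,89.053) → (78.573,109.292) → (87.081,124.480) → (88.466,131.536).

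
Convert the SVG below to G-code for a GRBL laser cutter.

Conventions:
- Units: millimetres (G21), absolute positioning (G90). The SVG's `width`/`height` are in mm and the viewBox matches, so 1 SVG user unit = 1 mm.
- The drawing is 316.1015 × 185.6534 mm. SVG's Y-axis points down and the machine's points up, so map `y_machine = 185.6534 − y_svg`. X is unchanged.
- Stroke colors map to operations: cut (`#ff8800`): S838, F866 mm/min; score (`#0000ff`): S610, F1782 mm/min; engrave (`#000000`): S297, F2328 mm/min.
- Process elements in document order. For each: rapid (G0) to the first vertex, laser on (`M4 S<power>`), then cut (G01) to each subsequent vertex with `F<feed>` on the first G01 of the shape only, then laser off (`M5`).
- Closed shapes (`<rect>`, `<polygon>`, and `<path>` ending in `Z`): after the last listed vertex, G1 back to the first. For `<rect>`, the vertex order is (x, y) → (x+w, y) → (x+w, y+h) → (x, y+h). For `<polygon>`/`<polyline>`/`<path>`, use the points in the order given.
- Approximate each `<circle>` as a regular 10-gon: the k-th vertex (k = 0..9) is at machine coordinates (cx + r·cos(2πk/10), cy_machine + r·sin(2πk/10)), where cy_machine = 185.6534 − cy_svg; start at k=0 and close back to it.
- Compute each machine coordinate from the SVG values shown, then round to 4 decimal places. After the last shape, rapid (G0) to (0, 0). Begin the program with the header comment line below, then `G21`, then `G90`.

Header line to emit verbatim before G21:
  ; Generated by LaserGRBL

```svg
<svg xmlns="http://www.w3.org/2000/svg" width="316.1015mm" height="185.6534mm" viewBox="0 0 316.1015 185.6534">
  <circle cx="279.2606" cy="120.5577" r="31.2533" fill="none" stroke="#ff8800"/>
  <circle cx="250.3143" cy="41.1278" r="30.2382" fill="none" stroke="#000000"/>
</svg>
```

; Generated by LaserGRBL
G21
G90
G0 X310.5139 Y65.0957
M4 S838
G01 X304.5451 Y83.4659 F866
G01 X288.9184 Y94.8194
G01 X269.6028 Y94.8194
G01 X253.9761 Y83.4659
G01 X248.0073 Y65.0957
G01 X253.9761 Y46.7255
G01 X269.6028 Y35.3720
G01 X288.9184 Y35.3720
G01 X304.5451 Y46.7255
G01 X310.5139 Y65.0957
M5
G0 X280.5525 Y144.5256
M4 S297
G01 X274.7775 Y162.2992 F2328
G01 X259.6584 Y173.2838
G01 X240.9702 Y173.2838
G01 X225.8511 Y162.2992
G01 X220.0761 Y144.5256
G01 X225.8511 Y126.7520
G01 X240.9702 Y115.7674
G01 X259.6584 Y115.7674
G01 X274.7775 Y126.7520
G01 X280.5525 Y144.5256
M5
G0 X0.0000 Y0.0000

Since the viewBox matches the mm dimensions, user units are millimetres directly. The only transform is the Y-flip y_m = 185.6534 − y_svg.

Shape 1 is a circle drawn with `<circle>`. Its stroke #ff8800 means cut at S838, F866. After flipping Y the toolpath is (310.5139,65.0957) → (304.5451,83.4659) → (288.9184,94.8194) → (269.6028,94.8194) → (253.9761,83.4659) → (248.0073,65.0957) → (253.9761,46.7255) → (269.6028,35.3720) → (288.9184,35.3720) → (304.5451,46.7255) → (310.5139,65.0957), returning to the start.

Shape 2 is a circle drawn with `<circle>`. Its stroke #000000 means engrave at S297, F2328. After flipping Y the toolpath is (280.5525,144.5256) → (274.7775,162.2992) → (259.6584,173.2838) → (240.9702,173.2838) → (225.8511,162.2992) → (220.0761,144.5256) → (225.8511,126.7520) → (240.9702,115.7674) → (259.6584,115.7674) → (274.7775,126.7520) → (280.5525,144.5256), returning to the start.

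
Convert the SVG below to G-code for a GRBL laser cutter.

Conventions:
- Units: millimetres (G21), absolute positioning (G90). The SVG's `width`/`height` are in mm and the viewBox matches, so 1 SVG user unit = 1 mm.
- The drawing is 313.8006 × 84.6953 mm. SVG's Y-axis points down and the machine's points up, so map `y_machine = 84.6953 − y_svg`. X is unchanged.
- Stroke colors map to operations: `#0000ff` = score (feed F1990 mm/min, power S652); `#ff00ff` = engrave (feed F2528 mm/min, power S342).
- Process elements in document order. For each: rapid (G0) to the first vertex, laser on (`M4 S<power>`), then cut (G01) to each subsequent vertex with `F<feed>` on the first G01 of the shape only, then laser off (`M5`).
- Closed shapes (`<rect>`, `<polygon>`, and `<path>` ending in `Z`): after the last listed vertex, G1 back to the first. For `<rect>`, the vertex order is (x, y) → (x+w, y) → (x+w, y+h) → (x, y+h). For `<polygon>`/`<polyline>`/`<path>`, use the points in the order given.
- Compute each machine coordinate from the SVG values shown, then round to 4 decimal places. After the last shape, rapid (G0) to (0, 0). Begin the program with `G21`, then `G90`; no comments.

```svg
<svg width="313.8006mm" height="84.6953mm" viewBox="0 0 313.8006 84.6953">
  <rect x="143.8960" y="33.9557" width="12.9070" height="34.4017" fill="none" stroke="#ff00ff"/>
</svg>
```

G21
G90
G0 X143.8960 Y50.7396
M4 S342
G01 X156.8030 Y50.7396 F2528
G01 X156.8030 Y16.3379
G01 X143.8960 Y16.3379
G01 X143.8960 Y50.7396
M5
G0 X0.0000 Y0.0000

Since the viewBox matches the mm dimensions, user units are millimetres directly. The only transform is the Y-flip y_m = 84.6953 − y_svg.

Shape 1 is a rectangle drawn with `<rect>`. Its stroke #ff00ff means engrave at S342, F2528. After flipping Y the toolpath is (143.8960,50.7396) → (156.8030,50.7396) → (156.8030,16.3379) → (143.8960,16.3379) → (143.8960,50.7396), returning to the start.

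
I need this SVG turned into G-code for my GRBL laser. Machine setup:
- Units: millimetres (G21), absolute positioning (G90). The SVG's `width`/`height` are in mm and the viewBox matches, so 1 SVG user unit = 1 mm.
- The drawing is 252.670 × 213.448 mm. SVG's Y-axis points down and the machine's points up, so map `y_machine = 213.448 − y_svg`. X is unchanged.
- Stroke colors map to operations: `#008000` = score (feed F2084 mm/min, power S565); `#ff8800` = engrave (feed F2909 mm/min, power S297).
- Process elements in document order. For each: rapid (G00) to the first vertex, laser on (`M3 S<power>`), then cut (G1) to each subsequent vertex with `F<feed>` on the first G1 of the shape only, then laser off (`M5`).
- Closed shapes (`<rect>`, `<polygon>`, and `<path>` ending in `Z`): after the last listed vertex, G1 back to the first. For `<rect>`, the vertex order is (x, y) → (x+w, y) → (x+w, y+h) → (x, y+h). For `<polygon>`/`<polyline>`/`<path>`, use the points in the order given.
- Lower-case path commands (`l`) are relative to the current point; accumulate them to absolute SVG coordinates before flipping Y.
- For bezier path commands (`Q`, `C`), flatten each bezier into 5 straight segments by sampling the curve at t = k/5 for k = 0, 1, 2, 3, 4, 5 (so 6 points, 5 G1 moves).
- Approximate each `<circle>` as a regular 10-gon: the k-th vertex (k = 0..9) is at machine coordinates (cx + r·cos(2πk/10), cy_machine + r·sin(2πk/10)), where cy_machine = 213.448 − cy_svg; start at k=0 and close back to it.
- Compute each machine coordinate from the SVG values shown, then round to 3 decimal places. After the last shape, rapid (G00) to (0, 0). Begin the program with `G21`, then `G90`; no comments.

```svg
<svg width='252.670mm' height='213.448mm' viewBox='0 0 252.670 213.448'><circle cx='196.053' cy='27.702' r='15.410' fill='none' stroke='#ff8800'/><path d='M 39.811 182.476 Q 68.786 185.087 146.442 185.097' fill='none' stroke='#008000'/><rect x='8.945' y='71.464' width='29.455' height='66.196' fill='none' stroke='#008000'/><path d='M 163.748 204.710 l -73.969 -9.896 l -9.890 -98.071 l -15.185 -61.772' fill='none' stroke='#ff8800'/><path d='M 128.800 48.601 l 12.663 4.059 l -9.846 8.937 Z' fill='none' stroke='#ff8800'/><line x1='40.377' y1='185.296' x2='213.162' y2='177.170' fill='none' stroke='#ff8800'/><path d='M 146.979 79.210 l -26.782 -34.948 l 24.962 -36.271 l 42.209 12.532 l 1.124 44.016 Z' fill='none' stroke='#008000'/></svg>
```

G21
G90
G00 X211.463 Y185.746
M3 S297
G1 X208.520 Y194.804 F2909
G1 X200.815 Y200.402
G1 X191.291 Y200.402
G1 X183.586 Y194.804
G1 X180.643 Y185.746
G1 X183.586 Y176.688
G1 X191.291 Y171.090
G1 X200.815 Y171.090
G1 X208.520 Y176.688
G1 X211.463 Y185.746
M5
G00 X39.811 Y30.972
M3 S565
G1 X53.348 Y30.032 F2084
G1 X70.780 Y29.299
G1 X92.106 Y28.775
G1 X117.327 Y28.459
G1 X146.442 Y28.351
M5
G00 X8.945 Y141.984
M3 S565
G1 X38.400 Y141.984 F2084
G1 X38.400 Y75.788
G1 X8.945 Y75.788
G1 X8.945 Y141.984
M5
G00 X163.748 Y8.738
M3 S297
G1 X89.779 Y18.634 F2909
G1 X79.889 Y116.705
G1 X64.704 Y178.477
M5
G00 X128.800 Y164.847
M3 S297
G1 X141.463 Y160.788 F2909
G1 X131.617 Y151.851
G1 X128.800 Y164.847
M5
G00 X40.377 Y28.152
M3 S297
G1 X213.162 Y36.278 F2909
M5
G00 X146.979 Y134.238
M3 S565
G1 X120.197 Y169.186 F2084
G1 X145.159 Y205.457
G1 X187.368 Y192.925
G1 X188.492 Y148.909
G1 X146.979 Y134.238
M5
G00 X0.000 Y0.000

viewBox `0 0 252.670 213.448` with mm width/height → 1 unit = 1 mm. Flip: y_m = 213.448 − y_svg.

**Shape 1** — `<circle>` circle, stroke `#ff8800` → engrave (S297, F2909). Machine vertices: (211.463,185.746) → (208.520,194.804) → (200.815,200.402) → (191.291,200.402) → (183.586,194.804) → (180.643,185.746) → (183.586,176.688) → (191.291,171.090) → (200.815,171.090) → (208.520,176.688) → (211.463,185.746). Closed: final G1 returns to the first vertex.

**Shape 2** — `<path>` quadratic bezier, stroke `#008000` → score (S565, F2084). Control points (SVG): P0=(39.811,182.476), P1=(68.786,185.087), P2=(146.442,185.097); sampled at t=k/5. Machine vertices: (39.811,30.972) → (53.348,30.032) → (70.780,29.299) → (92.106,28.775) → (117.327,28.459) → (146.442,28.351). Open path.

**Shape 3** — `<rect>` rectangle, stroke `#008000` → score (S565, F2084). Machine vertices: (8.945,141.984) → (38.400,141.984) → (38.400,75.788) → (8.945,75.788) → (8.945,141.984). Closed: final G1 returns to the first vertex.

**Shape 4** — `<path>` open polyline, stroke `#ff8800` → engrave (S297, F2909). Machine vertices: (163.748,8.738) → (89.779,18.634) → (79.889,116.705) → (64.704,178.477). Open path.

**Shape 5** — `<path>` regular polygon, stroke `#ff8800` → engrave (S297, F2909). Machine vertices: (128.800,164.847) → (141.463,160.788) → (131.617,151.851) → (128.800,164.847). Closed: final G1 returns to the first vertex.

**Shape 6** — `<line>` line segment, stroke `#ff8800` → engrave (S297, F2909). Machine vertices: (40.377,28.152) → (213.162,36.278). Open path.

**Shape 7** — `<path>` regular polygon, stroke `#008000` → score (S565, F2084). Machine vertices: (146.979,134.238) → (120.197,169.186) → (145.159,205.457) → (187.368,192.925) → (188.492,148.909) → (146.979,134.238). Closed: final G1 returns to the first vertex.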